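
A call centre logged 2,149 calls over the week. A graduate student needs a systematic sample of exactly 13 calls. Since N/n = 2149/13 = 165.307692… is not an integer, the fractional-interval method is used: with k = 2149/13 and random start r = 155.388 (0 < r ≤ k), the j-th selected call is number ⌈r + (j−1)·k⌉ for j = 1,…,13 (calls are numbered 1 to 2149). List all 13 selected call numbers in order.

j=1: r + 0k = 155.388 → ⌈·⌉ = 156
j=2: r + 1k = 320.695692… → ⌈·⌉ = 321
j=3: r + 2k = 486.003384… → ⌈·⌉ = 487
j=4: r + 3k = 651.311076… → ⌈·⌉ = 652
j=5: r + 4k = 816.618769… → ⌈·⌉ = 817
j=6: r + 5k = 981.926461… → ⌈·⌉ = 982
j=7: r + 6k = 1147.234153… → ⌈·⌉ = 1148
j=8: r + 7k = 1312.541846… → ⌈·⌉ = 1313
j=9: r + 8k = 1477.849538… → ⌈·⌉ = 1478
j=10: r + 9k = 1643.157230… → ⌈·⌉ = 1644
j=11: r + 10k = 1808.464923… → ⌈·⌉ = 1809
j=12: r + 11k = 1973.772615… → ⌈·⌉ = 1974
j=13: r + 12k = 2139.080307… → ⌈·⌉ = 2140

156, 321, 487, 652, 817, 982, 1148, 1313, 1478, 1644, 1809, 1974, 2140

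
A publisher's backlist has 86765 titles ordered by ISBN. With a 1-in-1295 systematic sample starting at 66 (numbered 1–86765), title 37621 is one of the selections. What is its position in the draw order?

k = 1295
position = (37621 − 66)/1295 + 1 = 37555/1295 + 1 = 29 + 1 = 30

30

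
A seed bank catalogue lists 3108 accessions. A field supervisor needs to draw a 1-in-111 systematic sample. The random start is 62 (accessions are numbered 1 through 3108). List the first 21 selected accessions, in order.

accession 1: 62
accession 2: 62 + 111 = 173
accession 3: 173 + 111 = 284
accession 4: 284 + 111 = 395
accession 5: 395 + 111 = 506
accession 6: 506 + 111 = 617
accession 7: 617 + 111 = 728
accession 8: 728 + 111 = 839
accession 9: 839 + 111 = 950
accession 10: 950 + 111 = 1061
accession 11: 1061 + 111 = 1172
accession 12: 1172 + 111 = 1283
accession 13: 1283 + 111 = 1394
accession 14: 1394 + 111 = 1505
accession 15: 1505 + 111 = 1616
accession 16: 1616 + 111 = 1727
accession 17: 1727 + 111 = 1838
accession 18: 1838 + 111 = 1949
accession 19: 1949 + 111 = 2060
accession 20: 2060 + 111 = 2171
accession 21: 2171 + 111 = 2282

62, 173, 284, 395, 506, 617, 728, 839, 950, 1061, 1172, 1283, 1394, 1505, 1616, 1727, 1838, 1949, 2060, 2171, 2282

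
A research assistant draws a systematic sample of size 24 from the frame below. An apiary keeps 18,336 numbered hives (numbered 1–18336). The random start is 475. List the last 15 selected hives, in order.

7351, 8115, 8879, 9643, 10407, 11171, 11935, 12699, 13463, 14227, 14991, 15755, 16519, 17283, 18047

k = N/n = 18336/24 = 764
10th selection = 475 + 9×764 = 7351
11th: 7351 + 764 = 8115
12th: 8115 + 764 = 8879
13th: 8879 + 764 = 9643
14th: 9643 + 764 = 10407
15th: 10407 + 764 = 11171
16th: 11171 + 764 = 11935
17th: 11935 + 764 = 12699
18th: 12699 + 764 = 13463
19th: 13463 + 764 = 14227
20th: 14227 + 764 = 14991
21st: 14991 + 764 = 15755
22nd: 15755 + 764 = 16519
23rd: 16519 + 764 = 17283
24th: 17283 + 764 = 18047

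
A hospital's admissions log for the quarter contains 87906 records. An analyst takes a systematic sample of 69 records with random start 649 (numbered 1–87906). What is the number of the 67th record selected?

k = 87906/69 = 1274
67th selection = r + (67−1)·k = 649 + 66×1274 = 649 + 84084 = 84733

84733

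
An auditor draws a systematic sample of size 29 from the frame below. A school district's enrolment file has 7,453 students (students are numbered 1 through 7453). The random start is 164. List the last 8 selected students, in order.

5561, 5818, 6075, 6332, 6589, 6846, 7103, 7360

k = N/n = 7453/29 = 257
22nd selection = 164 + 21×257 = 5561
23rd: 5561 + 257 = 5818
24th: 5818 + 257 = 6075
25th: 6075 + 257 = 6332
26th: 6332 + 257 = 6589
27th: 6589 + 257 = 6846
28th: 6846 + 257 = 7103
29th: 7103 + 257 = 7360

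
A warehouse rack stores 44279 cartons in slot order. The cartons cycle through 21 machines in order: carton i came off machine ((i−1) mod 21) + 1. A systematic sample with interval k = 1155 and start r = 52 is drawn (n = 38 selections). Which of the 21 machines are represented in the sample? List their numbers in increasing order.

Consecutive selections differ by k = 1155, so their machine numbers differ by 1155 mod 21 = 0.
gcd(1155, 21) = 21, so the sample visits 21/21 = 1 distinct residues mod 21.
Start 52 is machine 10; the machines hit are 10.

10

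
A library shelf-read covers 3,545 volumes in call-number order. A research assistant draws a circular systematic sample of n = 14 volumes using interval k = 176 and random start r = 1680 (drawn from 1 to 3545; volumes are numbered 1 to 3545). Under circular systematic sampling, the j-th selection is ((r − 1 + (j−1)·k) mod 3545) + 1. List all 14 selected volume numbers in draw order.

Selection 1: 1680
Selection 2: 1680 + 176 = 1856
Selection 3: 1856 + 176 = 2032
Selection 4: 2032 + 176 = 2208
Selection 5: 2208 + 176 = 2384
Selection 6: 2384 + 176 = 2560
Selection 7: 2560 + 176 = 2736
Selection 8: 2736 + 176 = 2912
Selection 9: 2912 + 176 = 3088
Selection 10: 3088 + 176 = 3264
Selection 11: 3264 + 176 = 3440
Selection 12: 3440 + 176 = 3616 → 3616 − 3545 = 71
Selection 13: 71 + 176 = 247
Selection 14: 247 + 176 = 423

1680, 1856, 2032, 2208, 2384, 2560, 2736, 2912, 3088, 3264, 3440, 71, 247, 423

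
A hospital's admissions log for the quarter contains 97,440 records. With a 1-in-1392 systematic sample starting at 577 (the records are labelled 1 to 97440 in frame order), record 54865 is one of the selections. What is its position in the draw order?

40

k = 1392
position = (54865 − 577)/1392 + 1 = 54288/1392 + 1 = 39 + 1 = 40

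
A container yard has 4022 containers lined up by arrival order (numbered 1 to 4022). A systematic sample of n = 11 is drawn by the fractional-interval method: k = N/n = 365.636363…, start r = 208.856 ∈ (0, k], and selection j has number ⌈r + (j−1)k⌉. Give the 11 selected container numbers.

209, 575, 941, 1306, 1672, 2038, 2403, 2769, 3134, 3500, 3866

j=1: r + 0k = 208.856 → ⌈·⌉ = 209
j=2: r + 1k = 574.492363… → ⌈·⌉ = 575
j=3: r + 2k = 940.128727… → ⌈·⌉ = 941
j=4: r + 3k = 1305.765090… → ⌈·⌉ = 1306
j=5: r + 4k = 1671.401454… → ⌈·⌉ = 1672
j=6: r + 5k = 2037.037818… → ⌈·⌉ = 2038
j=7: r + 6k = 2402.674181… → ⌈·⌉ = 2403
j=8: r + 7k = 2768.310545… → ⌈·⌉ = 2769
j=9: r + 8k = 3133.946909… → ⌈·⌉ = 3134
j=10: r + 9k = 3499.583272… → ⌈·⌉ = 3500
j=11: r + 10k = 3865.219636… → ⌈·⌉ = 3866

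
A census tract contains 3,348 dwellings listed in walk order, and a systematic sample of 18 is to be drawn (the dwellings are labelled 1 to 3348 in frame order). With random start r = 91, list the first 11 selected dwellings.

91, 277, 463, 649, 835, 1021, 1207, 1393, 1579, 1765, 1951

k = N/n = 3348/18 = 186
dwelling 1: 91
dwelling 2: 91 + 186 = 277
dwelling 3: 277 + 186 = 463
dwelling 4: 463 + 186 = 649
dwelling 5: 649 + 186 = 835
dwelling 6: 835 + 186 = 1021
dwelling 7: 1021 + 186 = 1207
dwelling 8: 1207 + 186 = 1393
dwelling 9: 1393 + 186 = 1579
dwelling 10: 1579 + 186 = 1765
dwelling 11: 1765 + 186 = 1951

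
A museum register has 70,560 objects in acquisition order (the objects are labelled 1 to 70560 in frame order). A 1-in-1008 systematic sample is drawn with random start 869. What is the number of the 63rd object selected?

k = 1008
63rd selection = r + (63−1)·k = 869 + 62×1008 = 869 + 62496 = 63365

63365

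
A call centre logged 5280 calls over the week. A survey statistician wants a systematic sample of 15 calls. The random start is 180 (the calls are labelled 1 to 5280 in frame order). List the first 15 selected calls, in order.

k = N/n = 5280/15 = 352
call 1: 180
call 2: 180 + 352 = 532
call 3: 532 + 352 = 884
call 4: 884 + 352 = 1236
call 5: 1236 + 352 = 1588
call 6: 1588 + 352 = 1940
call 7: 1940 + 352 = 2292
call 8: 2292 + 352 = 2644
call 9: 2644 + 352 = 2996
call 10: 2996 + 352 = 3348
call 11: 3348 + 352 = 3700
call 12: 3700 + 352 = 4052
call 13: 4052 + 352 = 4404
call 14: 4404 + 352 = 4756
call 15: 4756 + 352 = 5108

180, 532, 884, 1236, 1588, 1940, 2292, 2644, 2996, 3348, 3700, 4052, 4404, 4756, 5108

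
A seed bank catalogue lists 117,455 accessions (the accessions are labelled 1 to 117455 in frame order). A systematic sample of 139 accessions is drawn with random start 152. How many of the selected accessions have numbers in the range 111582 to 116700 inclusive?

6

k = 117455/139 = 845
First selection ≥ 111582: 152 + ⌈(111582−152)/845⌉·845 = 152 + 132×845 = 111692
Last selection ≤ 116700: 152 + ⌊(116700−152)/845⌋·845 = 152 + 137×845 = 115917
Count = 137 − 132 + 1 = 6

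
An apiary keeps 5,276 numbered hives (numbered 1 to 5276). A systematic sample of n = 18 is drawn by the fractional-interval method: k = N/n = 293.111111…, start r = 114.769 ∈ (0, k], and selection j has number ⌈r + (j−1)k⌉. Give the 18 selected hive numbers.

j=1: r + 0k = 114.769 → ⌈·⌉ = 115
j=2: r + 1k = 407.880111… → ⌈·⌉ = 408
j=3: r + 2k = 700.991222… → ⌈·⌉ = 701
j=4: r + 3k = 994.102333… → ⌈·⌉ = 995
j=5: r + 4k = 1287.213444… → ⌈·⌉ = 1288
j=6: r + 5k = 1580.324555… → ⌈·⌉ = 1581
j=7: r + 6k = 1873.435666… → ⌈·⌉ = 1874
j=8: r + 7k = 2166.546777… → ⌈·⌉ = 2167
j=9: r + 8k = 2459.657888… → ⌈·⌉ = 2460
j=10: r + 9k = 2752.769 → ⌈·⌉ = 2753
j=11: r + 10k = 3045.880111… → ⌈·⌉ = 3046
j=12: r + 11k = 3338.991222… → ⌈·⌉ = 3339
j=13: r + 12k = 3632.102333… → ⌈·⌉ = 3633
j=14: r + 13k = 3925.213444… → ⌈·⌉ = 3926
j=15: r + 14k = 4218.324555… → ⌈·⌉ = 4219
j=16: r + 15k = 4511.435666… → ⌈·⌉ = 4512
j=17: r + 16k = 4804.546777… → ⌈·⌉ = 4805
j=18: r + 17k = 5097.657888… → ⌈·⌉ = 5098

115, 408, 701, 995, 1288, 1581, 1874, 2167, 2460, 2753, 3046, 3339, 3633, 3926, 4219, 4512, 4805, 5098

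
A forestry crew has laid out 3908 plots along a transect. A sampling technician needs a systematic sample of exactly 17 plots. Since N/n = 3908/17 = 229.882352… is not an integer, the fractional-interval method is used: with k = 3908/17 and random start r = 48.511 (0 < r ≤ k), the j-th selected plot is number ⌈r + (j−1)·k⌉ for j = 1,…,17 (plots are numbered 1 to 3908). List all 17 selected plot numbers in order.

49, 279, 509, 739, 969, 1198, 1428, 1658, 1888, 2118, 2348, 2578, 2808, 3037, 3267, 3497, 3727

j=1: r + 0k = 48.511 → ⌈·⌉ = 49
j=2: r + 1k = 278.393352… → ⌈·⌉ = 279
j=3: r + 2k = 508.275705… → ⌈·⌉ = 509
j=4: r + 3k = 738.158058… → ⌈·⌉ = 739
j=5: r + 4k = 968.040411… → ⌈·⌉ = 969
j=6: r + 5k = 1197.922764… → ⌈·⌉ = 1198
j=7: r + 6k = 1427.805117… → ⌈·⌉ = 1428
j=8: r + 7k = 1657.687470… → ⌈·⌉ = 1658
j=9: r + 8k = 1887.569823… → ⌈·⌉ = 1888
j=10: r + 9k = 2117.452176… → ⌈·⌉ = 2118
j=11: r + 10k = 2347.334529… → ⌈·⌉ = 2348
j=12: r + 11k = 2577.216882… → ⌈·⌉ = 2578
j=13: r + 12k = 2807.099235… → ⌈·⌉ = 2808
j=14: r + 13k = 3036.981588… → ⌈·⌉ = 3037
j=15: r + 14k = 3266.863941… → ⌈·⌉ = 3267
j=16: r + 15k = 3496.746294… → ⌈·⌉ = 3497
j=17: r + 16k = 3726.628647… → ⌈·⌉ = 3727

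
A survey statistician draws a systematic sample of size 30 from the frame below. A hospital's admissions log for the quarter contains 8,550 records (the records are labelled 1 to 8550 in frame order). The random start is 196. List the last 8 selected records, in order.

6466, 6751, 7036, 7321, 7606, 7891, 8176, 8461

k = N/n = 8550/30 = 285
23rd selection = 196 + 22×285 = 6466
24th: 6466 + 285 = 6751
25th: 6751 + 285 = 7036
26th: 7036 + 285 = 7321
27th: 7321 + 285 = 7606
28th: 7606 + 285 = 7891
29th: 7891 + 285 = 8176
30th: 8176 + 285 = 8461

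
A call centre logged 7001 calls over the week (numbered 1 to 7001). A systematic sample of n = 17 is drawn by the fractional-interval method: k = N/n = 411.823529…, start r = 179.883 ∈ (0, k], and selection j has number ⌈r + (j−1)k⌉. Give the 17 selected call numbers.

j=1: r + 0k = 179.883 → ⌈·⌉ = 180
j=2: r + 1k = 591.706529… → ⌈·⌉ = 592
j=3: r + 2k = 1003.530058… → ⌈·⌉ = 1004
j=4: r + 3k = 1415.353588… → ⌈·⌉ = 1416
j=5: r + 4k = 1827.177117… → ⌈·⌉ = 1828
j=6: r + 5k = 2239.000647… → ⌈·⌉ = 2240
j=7: r + 6k = 2650.824176… → ⌈·⌉ = 2651
j=8: r + 7k = 3062.647705… → ⌈·⌉ = 3063
j=9: r + 8k = 3474.471235… → ⌈·⌉ = 3475
j=10: r + 9k = 3886.294764… → ⌈·⌉ = 3887
j=11: r + 10k = 4298.118294… → ⌈·⌉ = 4299
j=12: r + 11k = 4709.941823… → ⌈·⌉ = 4710
j=13: r + 12k = 5121.765352… → ⌈·⌉ = 5122
j=14: r + 13k = 5533.588882… → ⌈·⌉ = 5534
j=15: r + 14k = 5945.412411… → ⌈·⌉ = 5946
j=16: r + 15k = 6357.235941… → ⌈·⌉ = 6358
j=17: r + 16k = 6769.059470… → ⌈·⌉ = 6770

180, 592, 1004, 1416, 1828, 2240, 2651, 3063, 3475, 3887, 4299, 4710, 5122, 5534, 5946, 6358, 6770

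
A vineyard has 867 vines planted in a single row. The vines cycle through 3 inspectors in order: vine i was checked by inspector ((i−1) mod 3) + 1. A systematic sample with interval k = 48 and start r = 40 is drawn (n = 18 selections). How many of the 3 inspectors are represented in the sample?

Consecutive selections differ by k = 48, so their inspector numbers differ by 48 mod 3 = 0.
gcd(48, 3) = 3, so the sample visits 3/3 = 1 distinct residues mod 3.
Start 40 is inspector 1; the inspectors hit are 1.

1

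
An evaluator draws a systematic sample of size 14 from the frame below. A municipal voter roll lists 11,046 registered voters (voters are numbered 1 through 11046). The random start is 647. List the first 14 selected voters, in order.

k = N/n = 11046/14 = 789
voter 1: 647
voter 2: 647 + 789 = 1436
voter 3: 1436 + 789 = 2225
voter 4: 2225 + 789 = 3014
voter 5: 3014 + 789 = 3803
voter 6: 3803 + 789 = 4592
voter 7: 4592 + 789 = 5381
voter 8: 5381 + 789 = 6170
voter 9: 6170 + 789 = 6959
voter 10: 6959 + 789 = 7748
voter 11: 7748 + 789 = 8537
voter 12: 8537 + 789 = 9326
voter 13: 9326 + 789 = 10115
voter 14: 10115 + 789 = 10904

647, 1436, 2225, 3014, 3803, 4592, 5381, 6170, 6959, 7748, 8537, 9326, 10115, 10904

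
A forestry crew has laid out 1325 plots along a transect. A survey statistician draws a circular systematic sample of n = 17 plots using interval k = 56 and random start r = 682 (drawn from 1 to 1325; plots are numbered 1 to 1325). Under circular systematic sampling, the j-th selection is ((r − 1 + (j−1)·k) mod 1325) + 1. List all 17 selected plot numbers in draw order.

Selection 1: 682
Selection 2: 682 + 56 = 738
Selection 3: 738 + 56 = 794
Selection 4: 794 + 56 = 850
Selection 5: 850 + 56 = 906
Selection 6: 906 + 56 = 962
Selection 7: 962 + 56 = 1018
Selection 8: 1018 + 56 = 1074
Selection 9: 1074 + 56 = 1130
Selection 10: 1130 + 56 = 1186
Selection 11: 1186 + 56 = 1242
Selection 12: 1242 + 56 = 1298
Selection 13: 1298 + 56 = 1354 → 1354 − 1325 = 29
Selection 14: 29 + 56 = 85
Selection 15: 85 + 56 = 141
Selection 16: 141 + 56 = 197
Selection 17: 197 + 56 = 253

682, 738, 794, 850, 906, 962, 1018, 1074, 1130, 1186, 1242, 1298, 29, 85, 141, 197, 253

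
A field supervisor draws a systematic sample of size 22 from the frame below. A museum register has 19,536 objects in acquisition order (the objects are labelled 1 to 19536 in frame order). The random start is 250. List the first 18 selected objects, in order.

k = N/n = 19536/22 = 888
object 1: 250
object 2: 250 + 888 = 1138
object 3: 1138 + 888 = 2026
object 4: 2026 + 888 = 2914
object 5: 2914 + 888 = 3802
object 6: 3802 + 888 = 4690
object 7: 4690 + 888 = 5578
object 8: 5578 + 888 = 6466
object 9: 6466 + 888 = 7354
object 10: 7354 + 888 = 8242
object 11: 8242 + 888 = 9130
object 12: 9130 + 888 = 10018
object 13: 10018 + 888 = 10906
object 14: 10906 + 888 = 11794
object 15: 11794 + 888 = 12682
object 16: 12682 + 888 = 13570
object 17: 13570 + 888 = 14458
object 18: 14458 + 888 = 15346

250, 1138, 2026, 2914, 3802, 4690, 5578, 6466, 7354, 8242, 9130, 10018, 10906, 11794, 12682, 13570, 14458, 15346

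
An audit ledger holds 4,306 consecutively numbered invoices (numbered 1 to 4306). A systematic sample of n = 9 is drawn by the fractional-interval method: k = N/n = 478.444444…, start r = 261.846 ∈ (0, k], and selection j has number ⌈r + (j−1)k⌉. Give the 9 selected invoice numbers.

j=1: r + 0k = 261.846 → ⌈·⌉ = 262
j=2: r + 1k = 740.290444… → ⌈·⌉ = 741
j=3: r + 2k = 1218.734888… → ⌈·⌉ = 1219
j=4: r + 3k = 1697.179333… → ⌈·⌉ = 1698
j=5: r + 4k = 2175.623777… → ⌈·⌉ = 2176
j=6: r + 5k = 2654.068222… → ⌈·⌉ = 2655
j=7: r + 6k = 3132.512666… → ⌈·⌉ = 3133
j=8: r + 7k = 3610.957111… → ⌈·⌉ = 3611
j=9: r + 8k = 4089.401555… → ⌈·⌉ = 4090

262, 741, 1219, 1698, 2176, 2655, 3133, 3611, 4090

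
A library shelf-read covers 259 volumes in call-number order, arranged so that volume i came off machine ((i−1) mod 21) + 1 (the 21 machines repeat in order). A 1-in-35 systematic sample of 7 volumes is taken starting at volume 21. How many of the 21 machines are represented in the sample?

Consecutive selections differ by k = 35, so their machine numbers differ by 35 mod 21 = 14.
gcd(35, 21) = 7, so the sample visits 21/7 = 3 distinct residues mod 21.
Start 21 is machine 21; the machines hit are 7, 14, 21.

3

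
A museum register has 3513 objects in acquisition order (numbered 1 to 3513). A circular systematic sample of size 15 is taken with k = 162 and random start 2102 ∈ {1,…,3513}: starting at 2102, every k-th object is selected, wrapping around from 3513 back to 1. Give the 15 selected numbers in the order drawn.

Selection 1: 2102
Selection 2: 2102 + 162 = 2264
Selection 3: 2264 + 162 = 2426
Selection 4: 2426 + 162 = 2588
Selection 5: 2588 + 162 = 2750
Selection 6: 2750 + 162 = 2912
Selection 7: 2912 + 162 = 3074
Selection 8: 3074 + 162 = 3236
Selection 9: 3236 + 162 = 3398
Selection 10: 3398 + 162 = 3560 → 3560 − 3513 = 47
Selection 11: 47 + 162 = 209
Selection 12: 209 + 162 = 371
Selection 13: 371 + 162 = 533
Selection 14: 533 + 162 = 695
Selection 15: 695 + 162 = 857

2102, 2264, 2426, 2588, 2750, 2912, 3074, 3236, 3398, 47, 209, 371, 533, 695, 857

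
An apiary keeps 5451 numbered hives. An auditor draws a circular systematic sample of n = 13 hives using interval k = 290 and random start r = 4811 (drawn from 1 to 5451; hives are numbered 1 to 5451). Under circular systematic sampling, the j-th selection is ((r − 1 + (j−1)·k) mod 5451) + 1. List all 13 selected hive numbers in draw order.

4811, 5101, 5391, 230, 520, 810, 1100, 1390, 1680, 1970, 2260, 2550, 2840

Selection 1: 4811
Selection 2: 4811 + 290 = 5101
Selection 3: 5101 + 290 = 5391
Selection 4: 5391 + 290 = 5681 → 5681 − 5451 = 230
Selection 5: 230 + 290 = 520
Selection 6: 520 + 290 = 810
Selection 7: 810 + 290 = 1100
Selection 8: 1100 + 290 = 1390
Selection 9: 1390 + 290 = 1680
Selection 10: 1680 + 290 = 1970
Selection 11: 1970 + 290 = 2260
Selection 12: 2260 + 290 = 2550
Selection 13: 2550 + 290 = 2840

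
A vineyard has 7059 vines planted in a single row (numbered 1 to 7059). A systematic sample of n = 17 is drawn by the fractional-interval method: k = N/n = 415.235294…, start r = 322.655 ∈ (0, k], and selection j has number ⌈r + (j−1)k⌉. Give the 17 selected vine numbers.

323, 738, 1154, 1569, 1984, 2399, 2815, 3230, 3645, 4060, 4476, 4891, 5306, 5721, 6136, 6552, 6967

j=1: r + 0k = 322.655 → ⌈·⌉ = 323
j=2: r + 1k = 737.890294… → ⌈·⌉ = 738
j=3: r + 2k = 1153.125588… → ⌈·⌉ = 1154
j=4: r + 3k = 1568.360882… → ⌈·⌉ = 1569
j=5: r + 4k = 1983.596176… → ⌈·⌉ = 1984
j=6: r + 5k = 2398.831470… → ⌈·⌉ = 2399
j=7: r + 6k = 2814.066764… → ⌈·⌉ = 2815
j=8: r + 7k = 3229.302058… → ⌈·⌉ = 3230
j=9: r + 8k = 3644.537352… → ⌈·⌉ = 3645
j=10: r + 9k = 4059.772647… → ⌈·⌉ = 4060
j=11: r + 10k = 4475.007941… → ⌈·⌉ = 4476
j=12: r + 11k = 4890.243235… → ⌈·⌉ = 4891
j=13: r + 12k = 5305.478529… → ⌈·⌉ = 5306
j=14: r + 13k = 5720.713823… → ⌈·⌉ = 5721
j=15: r + 14k = 6135.949117… → ⌈·⌉ = 6136
j=16: r + 15k = 6551.184411… → ⌈·⌉ = 6552
j=17: r + 16k = 6966.419705… → ⌈·⌉ = 6967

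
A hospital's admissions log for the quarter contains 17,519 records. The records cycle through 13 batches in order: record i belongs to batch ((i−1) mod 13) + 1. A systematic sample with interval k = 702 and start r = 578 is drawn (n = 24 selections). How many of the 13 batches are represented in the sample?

1

Consecutive selections differ by k = 702, so their batch numbers differ by 702 mod 13 = 0.
gcd(702, 13) = 13, so the sample visits 13/13 = 1 distinct residues mod 13.
Start 578 is batch 6; the batches hit are 6.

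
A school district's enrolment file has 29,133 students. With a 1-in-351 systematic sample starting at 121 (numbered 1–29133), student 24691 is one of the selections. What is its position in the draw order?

k = 351
position = (24691 − 121)/351 + 1 = 24570/351 + 1 = 70 + 1 = 71

71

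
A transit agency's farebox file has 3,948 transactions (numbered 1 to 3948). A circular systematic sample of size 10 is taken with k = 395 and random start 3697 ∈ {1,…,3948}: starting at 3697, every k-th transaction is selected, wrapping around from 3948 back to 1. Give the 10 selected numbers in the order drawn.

3697, 144, 539, 934, 1329, 1724, 2119, 2514, 2909, 3304

Selection 1: 3697
Selection 2: 3697 + 395 = 4092 → 4092 − 3948 = 144
Selection 3: 144 + 395 = 539
Selection 4: 539 + 395 = 934
Selection 5: 934 + 395 = 1329
Selection 6: 1329 + 395 = 1724
Selection 7: 1724 + 395 = 2119
Selection 8: 2119 + 395 = 2514
Selection 9: 2514 + 395 = 2909
Selection 10: 2909 + 395 = 3304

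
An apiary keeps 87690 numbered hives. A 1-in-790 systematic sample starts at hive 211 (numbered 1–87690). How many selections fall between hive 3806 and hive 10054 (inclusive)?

k = 790
First selection ≥ 3806: 211 + ⌈(3806−211)/790⌉·790 = 211 + 5×790 = 4161
Last selection ≤ 10054: 211 + ⌊(10054−211)/790⌋·790 = 211 + 12×790 = 9691
Count = 12 − 5 + 1 = 8

8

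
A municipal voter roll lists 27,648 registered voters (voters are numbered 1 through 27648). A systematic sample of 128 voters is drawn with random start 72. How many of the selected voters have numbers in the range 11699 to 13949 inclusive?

11

k = 27648/128 = 216
First selection ≥ 11699: 72 + ⌈(11699−72)/216⌉·216 = 72 + 54×216 = 11736
Last selection ≤ 13949: 72 + ⌊(13949−72)/216⌋·216 = 72 + 64×216 = 13896
Count = 64 − 54 + 1 = 11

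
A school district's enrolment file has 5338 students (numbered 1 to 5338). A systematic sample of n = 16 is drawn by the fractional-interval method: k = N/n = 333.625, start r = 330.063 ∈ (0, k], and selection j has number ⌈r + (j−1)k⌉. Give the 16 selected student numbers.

j=1: r + 0k = 330.063 → ⌈·⌉ = 331
j=2: r + 1k = 663.688 → ⌈·⌉ = 664
j=3: r + 2k = 997.313 → ⌈·⌉ = 998
j=4: r + 3k = 1330.938 → ⌈·⌉ = 1331
j=5: r + 4k = 1664.563 → ⌈·⌉ = 1665
j=6: r + 5k = 1998.188 → ⌈·⌉ = 1999
j=7: r + 6k = 2331.813 → ⌈·⌉ = 2332
j=8: r + 7k = 2665.438 → ⌈·⌉ = 2666
j=9: r + 8k = 2999.063 → ⌈·⌉ = 3000
j=10: r + 9k = 3332.688 → ⌈·⌉ = 3333
j=11: r + 10k = 3666.313 → ⌈·⌉ = 3667
j=12: r + 11k = 3999.938 → ⌈·⌉ = 4000
j=13: r + 12k = 4333.563 → ⌈·⌉ = 4334
j=14: r + 13k = 4667.188 → ⌈·⌉ = 4668
j=15: r + 14k = 5000.813 → ⌈·⌉ = 5001
j=16: r + 15k = 5334.438 → ⌈·⌉ = 5335

331, 664, 998, 1331, 1665, 1999, 2332, 2666, 3000, 3333, 3667, 4000, 4334, 4668, 5001, 5335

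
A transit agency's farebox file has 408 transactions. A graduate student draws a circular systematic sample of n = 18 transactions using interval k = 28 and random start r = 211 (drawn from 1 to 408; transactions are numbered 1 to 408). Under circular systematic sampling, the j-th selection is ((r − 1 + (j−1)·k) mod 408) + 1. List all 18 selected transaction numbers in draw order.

211, 239, 267, 295, 323, 351, 379, 407, 27, 55, 83, 111, 139, 167, 195, 223, 251, 279

Selection 1: 211
Selection 2: 211 + 28 = 239
Selection 3: 239 + 28 = 267
Selection 4: 267 + 28 = 295
Selection 5: 295 + 28 = 323
Selection 6: 323 + 28 = 351
Selection 7: 351 + 28 = 379
Selection 8: 379 + 28 = 407
Selection 9: 407 + 28 = 435 → 435 − 408 = 27
Selection 10: 27 + 28 = 55
Selection 11: 55 + 28 = 83
Selection 12: 83 + 28 = 111
Selection 13: 111 + 28 = 139
Selection 14: 139 + 28 = 167
Selection 15: 167 + 28 = 195
Selection 16: 195 + 28 = 223
Selection 17: 223 + 28 = 251
Selection 18: 251 + 28 = 279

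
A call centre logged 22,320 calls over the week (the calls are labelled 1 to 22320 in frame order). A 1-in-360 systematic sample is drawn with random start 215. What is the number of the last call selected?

22175

k = 360
62nd selection = r + (62−1)·k = 215 + 61×360 = 215 + 21960 = 22175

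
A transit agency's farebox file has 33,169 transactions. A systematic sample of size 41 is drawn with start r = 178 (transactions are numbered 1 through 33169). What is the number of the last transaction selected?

k = 33169/41 = 809
41st selection = r + (41−1)·k = 178 + 40×809 = 178 + 32360 = 32538

32538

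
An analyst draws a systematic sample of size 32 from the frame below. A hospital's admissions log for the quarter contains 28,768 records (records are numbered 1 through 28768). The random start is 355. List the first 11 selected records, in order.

355, 1254, 2153, 3052, 3951, 4850, 5749, 6648, 7547, 8446, 9345

k = N/n = 28768/32 = 899
record 1: 355
record 2: 355 + 899 = 1254
record 3: 1254 + 899 = 2153
record 4: 2153 + 899 = 3052
record 5: 3052 + 899 = 3951
record 6: 3951 + 899 = 4850
record 7: 4850 + 899 = 5749
record 8: 5749 + 899 = 6648
record 9: 6648 + 899 = 7547
record 10: 7547 + 899 = 8446
record 11: 8446 + 899 = 9345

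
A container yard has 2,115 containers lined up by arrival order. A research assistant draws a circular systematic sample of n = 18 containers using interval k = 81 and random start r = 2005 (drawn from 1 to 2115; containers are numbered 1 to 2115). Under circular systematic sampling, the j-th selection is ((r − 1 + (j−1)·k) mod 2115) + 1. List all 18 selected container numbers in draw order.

2005, 2086, 52, 133, 214, 295, 376, 457, 538, 619, 700, 781, 862, 943, 1024, 1105, 1186, 1267

Selection 1: 2005
Selection 2: 2005 + 81 = 2086
Selection 3: 2086 + 81 = 2167 → 2167 − 2115 = 52
Selection 4: 52 + 81 = 133
Selection 5: 133 + 81 = 214
Selection 6: 214 + 81 = 295
Selection 7: 295 + 81 = 376
Selection 8: 376 + 81 = 457
Selection 9: 457 + 81 = 538
Selection 10: 538 + 81 = 619
Selection 11: 619 + 81 = 700
Selection 12: 700 + 81 = 781
Selection 13: 781 + 81 = 862
Selection 14: 862 + 81 = 943
Selection 15: 943 + 81 = 1024
Selection 16: 1024 + 81 = 1105
Selection 17: 1105 + 81 = 1186
Selection 18: 1186 + 81 = 1267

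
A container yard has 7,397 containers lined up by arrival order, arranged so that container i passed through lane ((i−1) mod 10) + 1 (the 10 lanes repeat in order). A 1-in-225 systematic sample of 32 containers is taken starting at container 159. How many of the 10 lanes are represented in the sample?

Consecutive selections differ by k = 225, so their lane numbers differ by 225 mod 10 = 5.
gcd(225, 10) = 5, so the sample visits 10/5 = 2 distinct residues mod 10.
Start 159 is lane 9; the lanes hit are 4, 9.

2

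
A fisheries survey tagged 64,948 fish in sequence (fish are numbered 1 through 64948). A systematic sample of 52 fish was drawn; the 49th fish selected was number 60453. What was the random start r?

k = 64948/52 = 1249
r = 60453 − (49−1)×1249 = 60453 − 59952 = 501

501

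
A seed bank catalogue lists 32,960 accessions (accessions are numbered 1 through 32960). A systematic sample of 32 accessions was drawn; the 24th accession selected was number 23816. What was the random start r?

126

k = 32960/32 = 1030
r = 23816 − (24−1)×1030 = 23816 − 23690 = 126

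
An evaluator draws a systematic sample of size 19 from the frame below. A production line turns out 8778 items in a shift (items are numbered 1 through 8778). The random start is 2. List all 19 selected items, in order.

k = N/n = 8778/19 = 462
item 1: 2
item 2: 2 + 462 = 464
item 3: 464 + 462 = 926
item 4: 926 + 462 = 1388
item 5: 1388 + 462 = 1850
item 6: 1850 + 462 = 2312
item 7: 2312 + 462 = 2774
item 8: 2774 + 462 = 3236
item 9: 3236 + 462 = 3698
item 10: 3698 + 462 = 4160
item 11: 4160 + 462 = 4622
item 12: 4622 + 462 = 5084
item 13: 5084 + 462 = 5546
item 14: 5546 + 462 = 6008
item 15: 6008 + 462 = 6470
item 16: 6470 + 462 = 6932
item 17: 6932 + 462 = 7394
item 18: 7394 + 462 = 7856
item 19: 7856 + 462 = 8318

2, 464, 926, 1388, 1850, 2312, 2774, 3236, 3698, 4160, 4622, 5084, 5546, 6008, 6470, 6932, 7394, 7856, 8318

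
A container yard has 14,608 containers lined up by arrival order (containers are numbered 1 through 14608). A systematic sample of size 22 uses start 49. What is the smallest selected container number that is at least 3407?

4033

k = 14608/22 = 664
Steps past start: ⌈(3407 − 49)/664⌉ = ⌈3358/664⌉ = 6
Selected container: 49 + 6×664 = 4033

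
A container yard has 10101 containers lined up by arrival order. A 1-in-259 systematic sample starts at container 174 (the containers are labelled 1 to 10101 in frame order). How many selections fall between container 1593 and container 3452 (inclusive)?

k = 259
First selection ≥ 1593: 174 + ⌈(1593−174)/259⌉·259 = 174 + 6×259 = 1728
Last selection ≤ 3452: 174 + ⌊(3452−174)/259⌋·259 = 174 + 12×259 = 3282
Count = 12 − 6 + 1 = 7

7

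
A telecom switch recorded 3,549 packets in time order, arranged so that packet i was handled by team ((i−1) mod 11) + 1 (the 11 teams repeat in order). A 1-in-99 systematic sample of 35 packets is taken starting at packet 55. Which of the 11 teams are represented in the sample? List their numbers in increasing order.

Consecutive selections differ by k = 99, so their team numbers differ by 99 mod 11 = 0.
gcd(99, 11) = 11, so the sample visits 11/11 = 1 distinct residues mod 11.
Start 55 is team 11; the teams hit are 11.

11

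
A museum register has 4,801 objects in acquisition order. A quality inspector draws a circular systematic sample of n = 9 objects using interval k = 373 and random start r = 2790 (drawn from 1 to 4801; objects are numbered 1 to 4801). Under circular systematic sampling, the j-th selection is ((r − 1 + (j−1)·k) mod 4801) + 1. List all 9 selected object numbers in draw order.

Selection 1: 2790
Selection 2: 2790 + 373 = 3163
Selection 3: 3163 + 373 = 3536
Selection 4: 3536 + 373 = 3909
Selection 5: 3909 + 373 = 4282
Selection 6: 4282 + 373 = 4655
Selection 7: 4655 + 373 = 5028 → 5028 − 4801 = 227
Selection 8: 227 + 373 = 600
Selection 9: 600 + 373 = 973

2790, 3163, 3536, 3909, 4282, 4655, 227, 600, 973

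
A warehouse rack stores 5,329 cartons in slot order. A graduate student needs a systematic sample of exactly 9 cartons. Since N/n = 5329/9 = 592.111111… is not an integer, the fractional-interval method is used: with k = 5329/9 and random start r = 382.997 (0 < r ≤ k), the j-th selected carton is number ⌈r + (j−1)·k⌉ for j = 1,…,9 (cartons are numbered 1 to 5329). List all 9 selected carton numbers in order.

383, 976, 1568, 2160, 2752, 3344, 3936, 4528, 5120

j=1: r + 0k = 382.997 → ⌈·⌉ = 383
j=2: r + 1k = 975.108111… → ⌈·⌉ = 976
j=3: r + 2k = 1567.219222… → ⌈·⌉ = 1568
j=4: r + 3k = 2159.330333… → ⌈·⌉ = 2160
j=5: r + 4k = 2751.441444… → ⌈·⌉ = 2752
j=6: r + 5k = 3343.552555… → ⌈·⌉ = 3344
j=7: r + 6k = 3935.663666… → ⌈·⌉ = 3936
j=8: r + 7k = 4527.774777… → ⌈·⌉ = 4528
j=9: r + 8k = 5119.885888… → ⌈·⌉ = 5120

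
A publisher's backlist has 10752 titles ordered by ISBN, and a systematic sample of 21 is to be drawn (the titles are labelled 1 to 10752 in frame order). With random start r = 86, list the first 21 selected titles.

k = N/n = 10752/21 = 512
title 1: 86
title 2: 86 + 512 = 598
title 3: 598 + 512 = 1110
title 4: 1110 + 512 = 1622
title 5: 1622 + 512 = 2134
title 6: 2134 + 512 = 2646
title 7: 2646 + 512 = 3158
title 8: 3158 + 512 = 3670
title 9: 3670 + 512 = 4182
title 10: 4182 + 512 = 4694
title 11: 4694 + 512 = 5206
title 12: 5206 + 512 = 5718
title 13: 5718 + 512 = 6230
title 14: 6230 + 512 = 6742
title 15: 6742 + 512 = 7254
title 16: 7254 + 512 = 7766
title 17: 7766 + 512 = 8278
title 18: 8278 + 512 = 8790
title 19: 8790 + 512 = 9302
title 20: 9302 + 512 = 9814
title 21: 9814 + 512 = 10326

86, 598, 1110, 1622, 2134, 2646, 3158, 3670, 4182, 4694, 5206, 5718, 6230, 6742, 7254, 7766, 8278, 8790, 9302, 9814, 10326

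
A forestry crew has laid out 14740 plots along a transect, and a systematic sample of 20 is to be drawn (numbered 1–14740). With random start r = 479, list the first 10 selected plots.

k = N/n = 14740/20 = 737
plot 1: 479
plot 2: 479 + 737 = 1216
plot 3: 1216 + 737 = 1953
plot 4: 1953 + 737 = 2690
plot 5: 2690 + 737 = 3427
plot 6: 3427 + 737 = 4164
plot 7: 4164 + 737 = 4901
plot 8: 4901 + 737 = 5638
plot 9: 5638 + 737 = 6375
plot 10: 6375 + 737 = 7112

479, 1216, 1953, 2690, 3427, 4164, 4901, 5638, 6375, 7112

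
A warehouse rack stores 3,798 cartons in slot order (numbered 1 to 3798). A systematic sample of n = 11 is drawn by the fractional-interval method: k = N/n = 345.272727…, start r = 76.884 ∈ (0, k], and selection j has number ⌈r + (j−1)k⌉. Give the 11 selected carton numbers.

j=1: r + 0k = 76.884 → ⌈·⌉ = 77
j=2: r + 1k = 422.156727… → ⌈·⌉ = 423
j=3: r + 2k = 767.429454… → ⌈·⌉ = 768
j=4: r + 3k = 1112.702181… → ⌈·⌉ = 1113
j=5: r + 4k = 1457.974909… → ⌈·⌉ = 1458
j=6: r + 5k = 1803.247636… → ⌈·⌉ = 1804
j=7: r + 6k = 2148.520363… → ⌈·⌉ = 2149
j=8: r + 7k = 2493.793090… → ⌈·⌉ = 2494
j=9: r + 8k = 2839.065818… → ⌈·⌉ = 2840
j=10: r + 9k = 3184.338545… → ⌈·⌉ = 3185
j=11: r + 10k = 3529.611272… → ⌈·⌉ = 3530

77, 423, 768, 1113, 1458, 1804, 2149, 2494, 2840, 3185, 3530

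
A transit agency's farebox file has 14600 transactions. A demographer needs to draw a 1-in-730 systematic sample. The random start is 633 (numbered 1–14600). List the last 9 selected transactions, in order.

8663, 9393, 10123, 10853, 11583, 12313, 13043, 13773, 14503

12th selection = 633 + 11×730 = 8663
13th: 8663 + 730 = 9393
14th: 9393 + 730 = 10123
15th: 10123 + 730 = 10853
16th: 10853 + 730 = 11583
17th: 11583 + 730 = 12313
18th: 12313 + 730 = 13043
19th: 13043 + 730 = 13773
20th: 13773 + 730 = 14503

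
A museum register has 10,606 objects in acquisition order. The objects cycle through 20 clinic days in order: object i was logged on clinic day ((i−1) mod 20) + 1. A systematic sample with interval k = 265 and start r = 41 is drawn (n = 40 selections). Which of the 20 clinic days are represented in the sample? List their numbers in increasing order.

1, 6, 11, 16

Consecutive selections differ by k = 265, so their clinic day numbers differ by 265 mod 20 = 5.
gcd(265, 20) = 5, so the sample visits 20/5 = 4 distinct residues mod 20.
Start 41 is clinic day 1; the clinic days hit are 1, 6, 11, 16.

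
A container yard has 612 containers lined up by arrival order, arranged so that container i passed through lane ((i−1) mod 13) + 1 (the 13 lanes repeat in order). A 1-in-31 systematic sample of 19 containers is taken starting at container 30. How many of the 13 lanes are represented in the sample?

13

Consecutive selections differ by k = 31, so their lane numbers differ by 31 mod 13 = 5.
gcd(31, 13) = 1, so the sample visits 13/1 = 13 distinct residues mod 13.
Start 30 is lane 4; the lanes hit are 1, 2, 3, 4, 5, 6, 7, 8, 9, 10, 11, 12, 13.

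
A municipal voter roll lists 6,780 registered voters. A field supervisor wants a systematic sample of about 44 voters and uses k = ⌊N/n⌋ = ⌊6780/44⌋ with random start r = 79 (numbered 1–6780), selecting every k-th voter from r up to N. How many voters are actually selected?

44

k = ⌊6780/44⌋ = 154
Achieved size = ⌊(6780 − 79)/154⌋ + 1 = ⌊6701/154⌋ + 1 = 43 + 1 = 44
(last selection: 79 + 43×154 = 6701 ≤ 6780; next would be 6855 > 6780)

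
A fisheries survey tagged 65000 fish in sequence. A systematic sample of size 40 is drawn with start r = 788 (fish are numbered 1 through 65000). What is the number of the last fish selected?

k = 65000/40 = 1625
40th selection = r + (40−1)·k = 788 + 39×1625 = 788 + 63375 = 64163

64163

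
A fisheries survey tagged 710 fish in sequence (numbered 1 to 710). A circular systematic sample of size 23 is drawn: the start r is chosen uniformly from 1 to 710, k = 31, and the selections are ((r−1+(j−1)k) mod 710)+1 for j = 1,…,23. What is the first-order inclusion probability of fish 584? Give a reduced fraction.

For each position j, as r ranges over 1…710 the j-th selection hits every fish exactly once, so fish 584 is selected for exactly 23 of the 710 starts.
Inclusion probability = 23/710.

23/710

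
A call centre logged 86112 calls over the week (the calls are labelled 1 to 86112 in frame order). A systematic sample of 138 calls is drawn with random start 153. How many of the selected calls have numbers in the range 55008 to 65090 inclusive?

17

k = 86112/138 = 624
First selection ≥ 55008: 153 + ⌈(55008−153)/624⌉·624 = 153 + 88×624 = 55065
Last selection ≤ 65090: 153 + ⌊(65090−153)/624⌋·624 = 153 + 104×624 = 65049
Count = 104 − 88 + 1 = 17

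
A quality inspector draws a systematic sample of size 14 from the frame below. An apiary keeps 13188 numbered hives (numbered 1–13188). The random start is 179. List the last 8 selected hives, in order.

5831, 6773, 7715, 8657, 9599, 10541, 11483, 12425

k = N/n = 13188/14 = 942
7th selection = 179 + 6×942 = 5831
8th: 5831 + 942 = 6773
9th: 6773 + 942 = 7715
10th: 7715 + 942 = 8657
11th: 8657 + 942 = 9599
12th: 9599 + 942 = 10541
13th: 10541 + 942 = 11483
14th: 11483 + 942 = 12425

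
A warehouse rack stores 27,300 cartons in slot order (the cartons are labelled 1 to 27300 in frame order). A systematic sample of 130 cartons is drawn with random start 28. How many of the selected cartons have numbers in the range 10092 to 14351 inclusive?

k = 27300/130 = 210
First selection ≥ 10092: 28 + ⌈(10092−28)/210⌉·210 = 28 + 48×210 = 10108
Last selection ≤ 14351: 28 + ⌊(14351−28)/210⌋·210 = 28 + 68×210 = 14308
Count = 68 − 48 + 1 = 21

21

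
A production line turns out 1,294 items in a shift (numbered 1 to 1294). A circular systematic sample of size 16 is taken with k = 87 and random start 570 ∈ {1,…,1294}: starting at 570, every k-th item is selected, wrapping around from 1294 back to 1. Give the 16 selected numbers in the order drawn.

570, 657, 744, 831, 918, 1005, 1092, 1179, 1266, 59, 146, 233, 320, 407, 494, 581

Selection 1: 570
Selection 2: 570 + 87 = 657
Selection 3: 657 + 87 = 744
Selection 4: 744 + 87 = 831
Selection 5: 831 + 87 = 918
Selection 6: 918 + 87 = 1005
Selection 7: 1005 + 87 = 1092
Selection 8: 1092 + 87 = 1179
Selection 9: 1179 + 87 = 1266
Selection 10: 1266 + 87 = 1353 → 1353 − 1294 = 59
Selection 11: 59 + 87 = 146
Selection 12: 146 + 87 = 233
Selection 13: 233 + 87 = 320
Selection 14: 320 + 87 = 407
Selection 15: 407 + 87 = 494
Selection 16: 494 + 87 = 581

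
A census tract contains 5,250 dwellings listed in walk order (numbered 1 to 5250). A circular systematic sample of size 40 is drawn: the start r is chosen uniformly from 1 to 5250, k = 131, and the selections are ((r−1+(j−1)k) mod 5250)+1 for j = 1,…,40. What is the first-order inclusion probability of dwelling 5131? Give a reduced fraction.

For each position j, as r ranges over 1…5250 the j-th selection hits every dwelling exactly once, so dwelling 5131 is selected for exactly 40 of the 5250 starts.
Inclusion probability = 40/5250 = 4/525.

4/525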